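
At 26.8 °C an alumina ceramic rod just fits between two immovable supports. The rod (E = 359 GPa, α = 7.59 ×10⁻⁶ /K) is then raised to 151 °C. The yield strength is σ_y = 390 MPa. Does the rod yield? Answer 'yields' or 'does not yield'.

does not yield

ΔT = 124.2 K. Constrained thermal stress σ = E·α·ΔT = 359.0×10³ MPa × 7.59×10⁻⁶ × 124.2 = 338 MPa (compressive).
Compare to σ_y = 390 MPa: σ < σ_y, so it does not yield.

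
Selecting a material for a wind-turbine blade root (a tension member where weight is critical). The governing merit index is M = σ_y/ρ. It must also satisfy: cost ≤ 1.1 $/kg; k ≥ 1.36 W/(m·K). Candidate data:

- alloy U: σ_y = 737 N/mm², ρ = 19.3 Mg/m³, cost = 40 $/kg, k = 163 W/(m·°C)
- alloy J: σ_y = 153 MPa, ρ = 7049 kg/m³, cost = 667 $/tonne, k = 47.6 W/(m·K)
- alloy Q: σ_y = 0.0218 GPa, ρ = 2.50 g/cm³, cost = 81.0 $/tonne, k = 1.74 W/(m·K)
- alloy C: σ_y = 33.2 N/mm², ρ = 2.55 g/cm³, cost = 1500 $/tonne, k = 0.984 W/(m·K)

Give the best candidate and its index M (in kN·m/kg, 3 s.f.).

Screen on constraints: cost ≤ 1.1 $/kg; k ≥ 1.36 W/(m·K). Survivors: alloy J, alloy Q.
Convert each candidate to consistent units, then evaluate M:
  alloy J: σ_y = 153.0 MPa, ρ = 7049 kg/m³
  alloy Q: σ_y = 21.80 MPa, ρ = 2500 kg/m³
  alloy J: M = 21.7 kN·m/kg
  alloy Q: M = 8.72 kN·m/kg
The maximum is for alloy J.

alloy J, M = 21.7 kN·m/kg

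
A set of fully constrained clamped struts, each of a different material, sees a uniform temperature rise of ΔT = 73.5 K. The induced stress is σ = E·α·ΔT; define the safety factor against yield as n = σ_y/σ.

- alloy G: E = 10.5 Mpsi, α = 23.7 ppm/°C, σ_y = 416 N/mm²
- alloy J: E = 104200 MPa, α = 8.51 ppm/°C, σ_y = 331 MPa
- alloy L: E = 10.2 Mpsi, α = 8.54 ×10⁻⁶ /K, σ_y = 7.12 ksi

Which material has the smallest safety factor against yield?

In consistent units (E in GPa, α in ×10⁻⁶/K, σ_y in MPa):
  alloy G: E = 72.39, α = 23.7, σ_y = 416.0 → σ = 126 MPa, n = 3.30
  alloy J: E = 104.2, α = 8.51, σ_y = 331.0 → σ = 65.2 MPa, n = 5.08
  alloy L: E = 70.33, α = 8.54, σ_y = 49.09 → σ = 44.1 MPa, n = 1.11
The minimum is alloy L at n = 1.11.

alloy L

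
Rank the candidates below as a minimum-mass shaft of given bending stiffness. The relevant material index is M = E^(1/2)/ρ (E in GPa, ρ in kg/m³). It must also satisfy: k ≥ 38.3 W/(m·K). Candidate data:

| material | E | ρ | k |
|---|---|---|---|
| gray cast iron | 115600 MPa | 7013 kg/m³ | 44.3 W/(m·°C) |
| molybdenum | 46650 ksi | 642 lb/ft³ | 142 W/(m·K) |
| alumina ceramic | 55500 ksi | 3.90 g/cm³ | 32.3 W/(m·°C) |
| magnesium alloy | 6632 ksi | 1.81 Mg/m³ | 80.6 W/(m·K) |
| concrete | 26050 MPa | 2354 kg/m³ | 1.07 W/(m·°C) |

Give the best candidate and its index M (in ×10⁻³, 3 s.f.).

magnesium alloy, M = 3.74×10⁻³

Screen on constraints: k ≥ 38.3 W/(m·K). Survivors: gray cast iron, molybdenum, magnesium alloy.
Normalizing units and computing the index:
  gray cast iron: E = 115.6 GPa, ρ = 7013 kg/m³
  molybdenum: E = 321.6 GPa, ρ = 10280 kg/m³
  magnesium alloy: E = 45.73 GPa, ρ = 1810 kg/m³
  magnesium alloy: M = 3.74×10⁻³
  molybdenum: M = 1.74×10⁻³
  gray cast iron: M = 1.53×10⁻³
Highest index: magnesium alloy.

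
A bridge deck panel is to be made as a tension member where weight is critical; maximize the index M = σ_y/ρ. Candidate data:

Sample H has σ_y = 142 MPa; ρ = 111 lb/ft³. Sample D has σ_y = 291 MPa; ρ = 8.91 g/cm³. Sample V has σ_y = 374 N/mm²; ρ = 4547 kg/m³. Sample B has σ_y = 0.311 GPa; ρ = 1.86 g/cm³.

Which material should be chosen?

Convert each candidate to consistent units, then evaluate M:
  sample H: σ_y = 142.0 MPa, ρ = 1778 kg/m³
  sample D: σ_y = 291.0 MPa, ρ = 8910 kg/m³
  sample V: σ_y = 374.0 MPa, ρ = 4547 kg/m³
  sample B: σ_y = 311.0 MPa, ρ = 1860 kg/m³
  sample B: M = 167 kN·m/kg
  sample V: M = 82.3 kN·m/kg
  sample H: M = 79.9 kN·m/kg
  sample D: M = 32.7 kN·m/kg
Sample B ranks first.

sample B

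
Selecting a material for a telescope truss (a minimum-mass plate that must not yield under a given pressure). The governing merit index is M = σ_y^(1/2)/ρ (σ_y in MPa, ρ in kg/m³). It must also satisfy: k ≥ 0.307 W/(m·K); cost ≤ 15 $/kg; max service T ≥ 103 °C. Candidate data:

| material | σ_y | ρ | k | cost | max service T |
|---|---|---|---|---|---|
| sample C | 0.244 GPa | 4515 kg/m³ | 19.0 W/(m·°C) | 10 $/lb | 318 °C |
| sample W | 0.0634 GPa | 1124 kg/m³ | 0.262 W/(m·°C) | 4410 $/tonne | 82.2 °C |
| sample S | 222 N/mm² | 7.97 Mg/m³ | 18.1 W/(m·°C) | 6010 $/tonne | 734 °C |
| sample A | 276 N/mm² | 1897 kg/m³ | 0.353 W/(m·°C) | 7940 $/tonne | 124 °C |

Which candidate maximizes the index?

sample A

Screen on constraints: k ≥ 0.307 W/(m·K); cost ≤ 15 $/kg; max service T ≥ 103 °C. Survivors: sample S, sample A.
In SI units:
  sample S: σ_y = 222.0 MPa, ρ = 7970 kg/m³
  sample A: σ_y = 276.0 MPa, ρ = 1897 kg/m³
  sample A: M = 8.76×10⁻³
  sample S: M = 1.87×10⁻³
Sample A ranks first.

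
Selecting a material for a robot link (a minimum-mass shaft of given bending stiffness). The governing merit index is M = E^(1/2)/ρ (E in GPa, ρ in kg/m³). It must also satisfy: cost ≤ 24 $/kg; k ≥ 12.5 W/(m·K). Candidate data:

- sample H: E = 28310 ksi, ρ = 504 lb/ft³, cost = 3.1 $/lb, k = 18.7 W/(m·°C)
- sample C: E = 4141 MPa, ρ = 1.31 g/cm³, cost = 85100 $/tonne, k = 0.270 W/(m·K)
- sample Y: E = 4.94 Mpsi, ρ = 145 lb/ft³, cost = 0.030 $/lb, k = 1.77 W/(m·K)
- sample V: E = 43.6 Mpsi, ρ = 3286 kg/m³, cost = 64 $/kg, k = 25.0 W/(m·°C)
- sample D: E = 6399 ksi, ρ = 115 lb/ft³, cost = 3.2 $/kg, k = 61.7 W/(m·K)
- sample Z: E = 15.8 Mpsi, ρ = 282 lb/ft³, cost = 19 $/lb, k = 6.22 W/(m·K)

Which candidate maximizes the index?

sample D

Screen on constraints: cost ≤ 24 $/kg; k ≥ 12.5 W/(m·K). Survivors: sample H, sample D.
In SI units:
  sample H: E = 195.2 GPa, ρ = 8073 kg/m³
  sample D: E = 44.12 GPa, ρ = 1842 kg/m³
  sample D: M = 3.61×10⁻³
  sample H: M = 1.73×10⁻³
Sample D ranks first.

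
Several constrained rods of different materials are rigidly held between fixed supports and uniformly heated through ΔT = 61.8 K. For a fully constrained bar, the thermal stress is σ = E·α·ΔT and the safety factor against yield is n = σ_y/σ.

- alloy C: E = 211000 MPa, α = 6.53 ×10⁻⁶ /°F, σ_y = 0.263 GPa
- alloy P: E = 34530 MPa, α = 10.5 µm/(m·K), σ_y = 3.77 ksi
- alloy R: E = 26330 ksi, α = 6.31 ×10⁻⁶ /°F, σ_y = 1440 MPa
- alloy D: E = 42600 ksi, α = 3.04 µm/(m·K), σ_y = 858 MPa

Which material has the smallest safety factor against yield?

Converting E to GPa, α to ×10⁻⁶/K, σ_y to MPa, then σ and n for each:
  alloy C: E = 211.0, α = 11.8, σ_y = 263.0 → σ = 153 MPa, n = 1.72
  alloy P: E = 34.53, α = 10.5, σ_y = 25.99 → σ = 22.4 MPa, n = 1.16
  alloy R: E = 181.5, α = 11.4, σ_y = 1440 → σ = 127 MPa, n = 11.3
  alloy D: E = 293.7, α = 3.04, σ_y = 858.0 → σ = 55.2 MPa, n = 15.5
Smallest n: alloy P with n = 1.16.

alloy P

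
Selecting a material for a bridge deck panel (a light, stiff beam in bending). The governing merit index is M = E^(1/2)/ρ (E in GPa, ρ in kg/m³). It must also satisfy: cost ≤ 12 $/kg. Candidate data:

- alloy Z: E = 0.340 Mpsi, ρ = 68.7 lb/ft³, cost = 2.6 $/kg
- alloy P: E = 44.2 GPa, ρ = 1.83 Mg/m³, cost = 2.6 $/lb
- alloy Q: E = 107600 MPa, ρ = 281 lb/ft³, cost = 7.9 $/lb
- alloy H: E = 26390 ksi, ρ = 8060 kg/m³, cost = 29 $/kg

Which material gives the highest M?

Screen on constraints: cost ≤ 12 $/kg. Survivors: alloy Z, alloy P.
Convert each candidate to consistent units, then evaluate M:
  alloy Z: E = 2.344 GPa, ρ = 1100 kg/m³
  alloy P: E = 44.20 GPa, ρ = 1830 kg/m³
  alloy P: M = 3.63×10⁻³
  alloy Z: M = 1.39×10⁻³
The maximum is for alloy P.

alloy P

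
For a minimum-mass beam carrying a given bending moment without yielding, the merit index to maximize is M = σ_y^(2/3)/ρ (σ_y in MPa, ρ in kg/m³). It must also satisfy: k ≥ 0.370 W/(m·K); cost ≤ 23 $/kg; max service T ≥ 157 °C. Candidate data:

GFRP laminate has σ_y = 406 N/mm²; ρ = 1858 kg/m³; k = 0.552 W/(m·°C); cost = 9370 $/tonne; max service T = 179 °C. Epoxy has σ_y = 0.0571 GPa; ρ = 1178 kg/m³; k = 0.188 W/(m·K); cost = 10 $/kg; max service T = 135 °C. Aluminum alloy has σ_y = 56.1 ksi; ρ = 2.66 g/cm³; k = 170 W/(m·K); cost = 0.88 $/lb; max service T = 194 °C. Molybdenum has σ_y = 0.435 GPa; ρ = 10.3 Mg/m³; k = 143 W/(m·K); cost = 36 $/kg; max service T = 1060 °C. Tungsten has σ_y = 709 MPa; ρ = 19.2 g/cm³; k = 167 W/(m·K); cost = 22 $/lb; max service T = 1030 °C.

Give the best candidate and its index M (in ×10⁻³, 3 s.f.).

Screen on constraints: k ≥ 0.370 W/(m·K); cost ≤ 23 $/kg; max service T ≥ 157 °C. Survivors: GFRP laminate, aluminum alloy.
After converting to SI:
  GFRP laminate: σ_y = 406.0 MPa, ρ = 1858 kg/m³
  aluminum alloy: σ_y = 386.8 MPa, ρ = 2660 kg/m³
  GFRP laminate: M = 29.5×10⁻³
  aluminum alloy: M = 20.0×10⁻³
The maximum is for GFRP laminate.

GFRP laminate, M = 29.5×10⁻³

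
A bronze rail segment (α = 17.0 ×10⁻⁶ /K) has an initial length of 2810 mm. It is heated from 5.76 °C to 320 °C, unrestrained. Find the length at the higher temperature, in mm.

ΔT = 320 − 5.76 = 314.2 K.
ΔL = α·L₀·ΔT = 17.0×10⁻⁶ × 2810 mm × 314.2 K = 15.0 mm.
L = L₀ + ΔL = 2810 + 15.0 = 2825.0 mm.

2825.0 mm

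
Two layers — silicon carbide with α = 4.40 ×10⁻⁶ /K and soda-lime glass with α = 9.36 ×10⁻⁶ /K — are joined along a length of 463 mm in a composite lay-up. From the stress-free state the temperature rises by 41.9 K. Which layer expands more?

α(silicon carbide) = 4.40×10⁻⁶/K vs α(soda-lime glass) = 9.36×10⁻⁶/K.
Higher α expands more for the same ΔT: soda-lime glass.

soda-lime glass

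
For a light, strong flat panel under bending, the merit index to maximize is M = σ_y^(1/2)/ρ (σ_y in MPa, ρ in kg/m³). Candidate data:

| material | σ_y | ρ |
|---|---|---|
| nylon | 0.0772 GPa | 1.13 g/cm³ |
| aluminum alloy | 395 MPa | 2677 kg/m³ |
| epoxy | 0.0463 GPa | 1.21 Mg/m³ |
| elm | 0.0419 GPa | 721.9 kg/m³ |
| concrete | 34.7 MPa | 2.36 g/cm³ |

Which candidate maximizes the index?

After converting to SI:
  nylon: σ_y = 77.20 MPa, ρ = 1130 kg/m³
  aluminum alloy: σ_y = 395.0 MPa, ρ = 2677 kg/m³
  epoxy: σ_y = 46.30 MPa, ρ = 1210 kg/m³
  elm: σ_y = 41.90 MPa, ρ = 721.9 kg/m³
  concrete: σ_y = 34.70 MPa, ρ = 2360 kg/m³
  elm: M = 8.97×10⁻³
  nylon: M = 7.78×10⁻³
  aluminum alloy: M = 7.42×10⁻³
  epoxy: M = 5.62×10⁻³
  concrete: M = 2.50×10⁻³
Elm ranks first.

elm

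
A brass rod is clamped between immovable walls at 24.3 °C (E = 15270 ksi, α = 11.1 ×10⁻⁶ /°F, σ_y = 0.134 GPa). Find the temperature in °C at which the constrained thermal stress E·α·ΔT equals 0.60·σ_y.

E = 15270 ksi = 105.3 GPa.
α = 11.1×10⁻⁶/°F × 9/5 = 20.0×10⁻⁶/K.
σ_y = 0.134 GPa = 134.0 MPa.
E·α·ΔT = 80.40 MPa ⇒ ΔT = 80.40 / (105.3×10³ × 20.0×10⁻⁶) = 38.22 K.
T = 24.3 + 38.22 = 62.52 °C.

62.5 °C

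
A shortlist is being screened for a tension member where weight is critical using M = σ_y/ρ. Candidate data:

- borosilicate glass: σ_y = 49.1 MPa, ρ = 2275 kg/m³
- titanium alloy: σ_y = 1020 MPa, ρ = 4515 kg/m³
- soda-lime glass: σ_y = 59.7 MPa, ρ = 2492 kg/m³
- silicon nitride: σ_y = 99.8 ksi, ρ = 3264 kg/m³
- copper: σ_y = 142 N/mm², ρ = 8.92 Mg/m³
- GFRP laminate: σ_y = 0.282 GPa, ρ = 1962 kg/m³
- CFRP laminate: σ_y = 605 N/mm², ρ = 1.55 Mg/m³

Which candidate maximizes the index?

Putting every candidate on a common basis:
  borosilicate glass: σ_y = 49.10 MPa, ρ = 2275 kg/m³
  titanium alloy: σ_y = 1020 MPa, ρ = 4515 kg/m³
  soda-lime glass: σ_y = 59.70 MPa, ρ = 2492 kg/m³
  silicon nitride: σ_y = 688.1 MPa, ρ = 3264 kg/m³
  copper: σ_y = 142.0 MPa, ρ = 8920 kg/m³
  GFRP laminate: σ_y = 282.0 MPa, ρ = 1962 kg/m³
  CFRP laminate: σ_y = 605.0 MPa, ρ = 1550 kg/m³
  CFRP laminate: M = 390 kN·m/kg
  titanium alloy: M = 226 kN·m/kg
  silicon nitride: M = 211 kN·m/kg
  GFRP laminate: M = 144 kN·m/kg
  soda-lime glass: M = 24.0 kN·m/kg
  borosilicate glass: M = 21.6 kN·m/kg
  copper: M = 15.9 kN·m/kg
CFRP laminate has the largest M.

CFRP laminate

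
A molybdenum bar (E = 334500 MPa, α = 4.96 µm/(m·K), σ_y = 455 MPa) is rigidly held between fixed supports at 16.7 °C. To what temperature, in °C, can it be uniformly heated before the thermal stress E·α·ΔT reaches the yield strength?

291 °C

E = 334500 MPa = 334.5 GPa.
E·α·ΔT = 455.0 MPa ⇒ ΔT = 455.0 / (334.5×10³ × 4.96×10⁻⁶) = 274.2 K.
T = 16.7 + 274.2 = 290.9 °C.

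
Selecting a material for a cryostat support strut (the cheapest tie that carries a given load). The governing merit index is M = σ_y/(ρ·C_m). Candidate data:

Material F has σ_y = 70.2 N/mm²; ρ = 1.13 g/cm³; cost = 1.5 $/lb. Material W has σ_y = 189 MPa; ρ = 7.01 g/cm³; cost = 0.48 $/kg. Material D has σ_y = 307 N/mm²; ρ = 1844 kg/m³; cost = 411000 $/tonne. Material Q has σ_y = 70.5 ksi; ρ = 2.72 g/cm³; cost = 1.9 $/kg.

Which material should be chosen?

material Q

Convert each candidate to consistent units, then evaluate M:
  material F: σ_y = 70.20 MPa, ρ = 1130 kg/m³, cost = 3.307 $/kg
  material W: σ_y = 189.0 MPa, ρ = 7010 kg/m³, cost = 0.4800 $/kg
  material D: σ_y = 307.0 MPa, ρ = 1844 kg/m³, cost = 411.0 $/kg
  material Q: σ_y = 486.1 MPa, ρ = 2720 kg/m³, cost = 1.900 $/kg
  material Q: M = 94.1 kN·m per $
  material W: M = 56.2 kN·m per $
  material F: M = 18.8 kN·m per $
  material D: M = 0.405 kN·m per $
Material Q has the largest M.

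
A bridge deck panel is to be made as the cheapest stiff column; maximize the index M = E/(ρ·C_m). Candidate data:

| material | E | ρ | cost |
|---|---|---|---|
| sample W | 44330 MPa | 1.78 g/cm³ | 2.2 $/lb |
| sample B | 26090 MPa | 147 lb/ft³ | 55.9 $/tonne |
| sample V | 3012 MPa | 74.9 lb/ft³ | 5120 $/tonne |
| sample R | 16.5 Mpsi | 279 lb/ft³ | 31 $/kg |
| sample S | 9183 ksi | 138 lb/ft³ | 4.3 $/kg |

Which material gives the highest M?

sample B

After converting to SI:
  sample W: E = 44.33 GPa, ρ = 1780 kg/m³, cost = 4.850 $/kg
  sample B: E = 26.09 GPa, ρ = 2355 kg/m³, cost = 0.05590 $/kg
  sample V: E = 3.012 GPa, ρ = 1200 kg/m³, cost = 5.120 $/kg
  sample R: E = 113.8 GPa, ρ = 4469 kg/m³, cost = 31.00 $/kg
  sample S: E = 63.31 GPa, ρ = 2211 kg/m³, cost = 4.300 $/kg
  sample B: M = 198 MN·m per $
  sample S: M = 6.66 MN·m per $
  sample W: M = 5.13 MN·m per $
  sample R: M = 0.821 MN·m per $
  sample V: M = 0.490 MN·m per $
Highest index: sample B.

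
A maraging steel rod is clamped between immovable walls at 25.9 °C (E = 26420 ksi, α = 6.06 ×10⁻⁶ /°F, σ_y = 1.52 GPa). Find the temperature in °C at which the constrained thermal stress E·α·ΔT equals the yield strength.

791 °C

E = 26420 ksi = 182.2 GPa.
α = 6.06×10⁻⁶/°F × 9/5 = 10.9×10⁻⁶/K.
σ_y = 1.52 GPa = 1520 MPa.
E·α·ΔT = 1520 MPa ⇒ ΔT = 1520 / (182.2×10³ × 10.9×10⁻⁶) = 765.0 K.
T = 25.9 + 765.0 = 790.9 °C.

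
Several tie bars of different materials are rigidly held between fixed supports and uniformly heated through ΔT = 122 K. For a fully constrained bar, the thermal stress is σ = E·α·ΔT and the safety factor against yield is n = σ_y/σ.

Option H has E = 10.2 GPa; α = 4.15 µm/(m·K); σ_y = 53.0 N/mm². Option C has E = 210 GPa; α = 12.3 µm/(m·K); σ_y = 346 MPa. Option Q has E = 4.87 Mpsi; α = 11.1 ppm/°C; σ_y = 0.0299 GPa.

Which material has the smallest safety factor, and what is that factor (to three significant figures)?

option Q, n = 0.658

In consistent units (E in GPa, α in ×10⁻⁶/K, σ_y in MPa):
  option H: E = 10.20, α = 4.15, σ_y = 53.00 → σ = 5.16 MPa, n = 10.3
  option C: E = 210.0, α = 12.3, σ_y = 346.0 → σ = 315 MPa, n = 1.10
  option Q: E = 33.58, α = 11.1, σ_y = 29.90 → σ = 45.5 MPa, n = 0.658
Smallest n: option Q with n = 0.658.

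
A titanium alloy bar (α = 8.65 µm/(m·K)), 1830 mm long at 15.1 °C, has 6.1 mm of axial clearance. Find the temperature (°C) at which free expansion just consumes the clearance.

400 °C

α·L₀·ΔT = 6.1 mm ⇒ ΔT = 6.1 / (8.65×10⁻⁶ × 1830.0) = 385.4 K.
T = 15.1 + 385.4 = 400.5 °C.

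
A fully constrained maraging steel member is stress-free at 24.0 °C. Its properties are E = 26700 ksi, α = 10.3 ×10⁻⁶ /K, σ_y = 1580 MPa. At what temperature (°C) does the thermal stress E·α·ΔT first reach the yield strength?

E = 26700 ksi = 184.1 GPa.
E·α·ΔT = 1580 MPa ⇒ ΔT = 1580 / (184.1×10³ × 10.3×10⁻⁶) = 833.3 K.
T = 24.0 + 833.3 = 857.3 °C.

857 °C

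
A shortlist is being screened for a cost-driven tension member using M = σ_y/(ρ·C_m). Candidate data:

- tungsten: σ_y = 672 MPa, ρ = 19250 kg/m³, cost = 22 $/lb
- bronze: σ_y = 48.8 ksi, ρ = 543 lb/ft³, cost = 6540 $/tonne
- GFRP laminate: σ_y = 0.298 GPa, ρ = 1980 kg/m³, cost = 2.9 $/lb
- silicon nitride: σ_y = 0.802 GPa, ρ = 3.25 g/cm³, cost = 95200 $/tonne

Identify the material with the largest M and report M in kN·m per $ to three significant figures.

GFRP laminate, M = 23.5 kN·m per $

Convert each candidate to consistent units, then evaluate M:
  tungsten: σ_y = 672.0 MPa, ρ = 19250 kg/m³, cost = 48.50 $/kg
  bronze: σ_y = 336.5 MPa, ρ = 8698 kg/m³, cost = 6.540 $/kg
  GFRP laminate: σ_y = 298.0 MPa, ρ = 1980 kg/m³, cost = 6.393 $/kg
  silicon nitride: σ_y = 802.0 MPa, ρ = 3250 kg/m³, cost = 95.20 $/kg
  GFRP laminate: M = 23.5 kN·m per $
  bronze: M = 5.91 kN·m per $
  silicon nitride: M = 2.59 kN·m per $
  tungsten: M = 0.720 kN·m per $
Highest index: GFRP laminate.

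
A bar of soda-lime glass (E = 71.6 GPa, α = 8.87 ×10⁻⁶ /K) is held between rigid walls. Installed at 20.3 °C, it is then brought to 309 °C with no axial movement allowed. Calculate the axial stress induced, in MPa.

183 MPa

ΔT = 288.7 K. Constrained thermal stress σ = E·α·ΔT = 71.60×10³ MPa × 8.87×10⁻⁶ × 288.7 = 183 MPa (compressive).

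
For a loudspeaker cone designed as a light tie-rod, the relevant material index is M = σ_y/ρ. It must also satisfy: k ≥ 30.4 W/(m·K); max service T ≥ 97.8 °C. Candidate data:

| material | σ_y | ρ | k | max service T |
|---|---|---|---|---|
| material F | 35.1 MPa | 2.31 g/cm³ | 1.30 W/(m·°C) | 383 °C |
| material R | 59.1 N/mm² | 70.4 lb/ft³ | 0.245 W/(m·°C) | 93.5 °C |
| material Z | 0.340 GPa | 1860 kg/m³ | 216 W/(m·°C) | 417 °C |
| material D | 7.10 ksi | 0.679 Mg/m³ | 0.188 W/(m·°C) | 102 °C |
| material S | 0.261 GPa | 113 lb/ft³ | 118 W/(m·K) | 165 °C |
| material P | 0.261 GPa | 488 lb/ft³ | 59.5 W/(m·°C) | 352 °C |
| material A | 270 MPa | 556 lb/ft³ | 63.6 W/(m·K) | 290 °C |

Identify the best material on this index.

Screen on constraints: k ≥ 30.4 W/(m·K); max service T ≥ 97.8 °C. Survivors: material Z, material S, material P, material A.
Putting every candidate on a common basis:
  material Z: σ_y = 340.0 MPa, ρ = 1860 kg/m³
  material S: σ_y = 261.0 MPa, ρ = 1810 kg/m³
  material P: σ_y = 261.0 MPa, ρ = 7817 kg/m³
  material A: σ_y = 270.0 MPa, ρ = 8906 kg/m³
  material Z: M = 183 kN·m/kg
  material S: M = 144 kN·m/kg
  material P: M = 33.4 kN·m/kg
  material A: M = 30.3 kN·m/kg
Highest index: material Z.

material Z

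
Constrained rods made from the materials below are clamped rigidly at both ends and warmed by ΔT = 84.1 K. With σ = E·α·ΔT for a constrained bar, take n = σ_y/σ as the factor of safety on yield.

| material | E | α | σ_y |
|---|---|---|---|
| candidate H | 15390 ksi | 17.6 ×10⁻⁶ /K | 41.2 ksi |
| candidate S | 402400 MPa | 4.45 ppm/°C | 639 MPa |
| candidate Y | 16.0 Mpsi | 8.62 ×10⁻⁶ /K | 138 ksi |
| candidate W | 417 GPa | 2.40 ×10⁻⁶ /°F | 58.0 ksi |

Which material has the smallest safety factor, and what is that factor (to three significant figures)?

candidate H, n = 1.81

Converting E to GPa, α to ×10⁻⁶/K, σ_y to MPa, then σ and n for each:
  candidate H: E = 106.1, α = 17.6, σ_y = 284.1 → σ = 157 MPa, n = 1.81
  candidate S: E = 402.4, α = 4.45, σ_y = 639.0 → σ = 151 MPa, n = 4.24
  candidate Y: E = 110.3, α = 8.62, σ_y = 951.5 → σ = 80.0 MPa, n = 11.9
  candidate W: E = 417.0, α = 4.32, σ_y = 399.9 → σ = 152 MPa, n = 2.64
Smallest n: candidate H with n = 1.81.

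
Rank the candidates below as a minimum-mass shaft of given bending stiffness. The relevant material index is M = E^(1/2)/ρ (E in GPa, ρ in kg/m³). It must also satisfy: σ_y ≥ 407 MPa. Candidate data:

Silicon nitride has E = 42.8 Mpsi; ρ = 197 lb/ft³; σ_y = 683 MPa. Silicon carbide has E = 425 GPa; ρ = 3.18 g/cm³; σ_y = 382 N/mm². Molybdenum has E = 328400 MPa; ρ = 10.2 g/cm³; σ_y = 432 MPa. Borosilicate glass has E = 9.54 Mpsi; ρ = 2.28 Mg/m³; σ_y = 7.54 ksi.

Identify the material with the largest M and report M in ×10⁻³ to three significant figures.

silicon nitride, M = 5.44×10⁻³

Screen on constraints: σ_y ≥ 407 MPa. Survivors: silicon nitride, molybdenum.
Normalizing units and computing the index:
  silicon nitride: E = 295.1 GPa, ρ = 3156 kg/m³
  molybdenum: E = 328.4 GPa, ρ = 10200 kg/m³
  silicon nitride: M = 5.44×10⁻³
  molybdenum: M = 1.78×10⁻³
Silicon nitride has the largest M.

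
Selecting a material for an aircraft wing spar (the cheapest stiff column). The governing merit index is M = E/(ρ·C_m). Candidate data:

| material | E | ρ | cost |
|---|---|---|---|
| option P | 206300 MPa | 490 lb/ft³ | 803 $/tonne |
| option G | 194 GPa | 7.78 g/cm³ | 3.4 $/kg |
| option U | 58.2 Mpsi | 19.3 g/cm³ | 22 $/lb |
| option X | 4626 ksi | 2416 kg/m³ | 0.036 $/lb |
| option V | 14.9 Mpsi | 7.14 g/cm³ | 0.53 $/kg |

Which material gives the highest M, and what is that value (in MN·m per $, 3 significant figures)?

Convert each candidate to consistent units, then evaluate M:
  option P: E = 206.3 GPa, ρ = 7849 kg/m³, cost = 0.8030 $/kg
  option G: E = 194.0 GPa, ρ = 7780 kg/m³, cost = 3.400 $/kg
  option U: E = 401.3 GPa, ρ = 19300 kg/m³, cost = 48.50 $/kg
  option X: E = 31.90 GPa, ρ = 2416 kg/m³, cost = 0.07937 $/kg
  option V: E = 102.7 GPa, ρ = 7140 kg/m³, cost = 0.5300 $/kg
  option X: M = 166 MN·m per $
  option P: M = 32.7 MN·m per $
  option V: M = 27.1 MN·m per $
  option G: M = 7.33 MN·m per $
  option U: M = 0.429 MN·m per $
Highest index: option X.

option X, M = 166 MN·m per $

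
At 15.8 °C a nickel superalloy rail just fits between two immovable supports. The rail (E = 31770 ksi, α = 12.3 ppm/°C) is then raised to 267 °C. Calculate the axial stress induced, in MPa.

E = 31770 ksi = 219.0 GPa.
ΔT = 251.2 K. Constrained thermal stress σ = E·α·ΔT = 219.0×10³ MPa × 12.3×10⁻⁶ × 251.2 = 677 MPa (compressive).

677 MPa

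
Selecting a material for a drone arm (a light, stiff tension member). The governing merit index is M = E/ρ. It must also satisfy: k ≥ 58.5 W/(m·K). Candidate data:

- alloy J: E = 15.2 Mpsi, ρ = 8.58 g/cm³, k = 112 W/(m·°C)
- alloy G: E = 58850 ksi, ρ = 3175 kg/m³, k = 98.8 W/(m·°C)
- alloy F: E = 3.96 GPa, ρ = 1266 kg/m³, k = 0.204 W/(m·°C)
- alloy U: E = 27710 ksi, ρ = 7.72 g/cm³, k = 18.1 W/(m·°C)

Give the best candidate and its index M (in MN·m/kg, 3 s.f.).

Screen on constraints: k ≥ 58.5 W/(m·K). Survivors: alloy J, alloy G.
Normalizing units and computing the index:
  alloy J: E = 104.8 GPa, ρ = 8580 kg/m³
  alloy G: E = 405.8 GPa, ρ = 3175 kg/m³
  alloy G: M = 128 MN·m/kg
  alloy J: M = 12.2 MN·m/kg
The maximum is for alloy G.

alloy G, M = 128 MN·m/kg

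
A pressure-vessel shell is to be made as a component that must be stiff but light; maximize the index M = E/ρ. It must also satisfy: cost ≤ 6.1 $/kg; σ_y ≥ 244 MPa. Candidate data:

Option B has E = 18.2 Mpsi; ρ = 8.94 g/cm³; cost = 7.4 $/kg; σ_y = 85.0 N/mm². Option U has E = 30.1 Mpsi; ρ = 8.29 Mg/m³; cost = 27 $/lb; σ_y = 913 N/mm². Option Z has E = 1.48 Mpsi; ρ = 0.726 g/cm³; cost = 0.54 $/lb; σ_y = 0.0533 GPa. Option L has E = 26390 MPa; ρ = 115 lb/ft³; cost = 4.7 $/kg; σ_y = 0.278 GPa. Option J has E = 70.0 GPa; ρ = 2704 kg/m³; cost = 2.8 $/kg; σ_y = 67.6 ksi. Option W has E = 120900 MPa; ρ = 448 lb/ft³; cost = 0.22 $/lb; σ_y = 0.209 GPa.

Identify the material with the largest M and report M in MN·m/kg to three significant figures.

Screen on constraints: cost ≤ 6.1 $/kg; σ_y ≥ 244 MPa. Survivors: option L, option J.
Normalizing units and computing the index:
  option L: E = 26.39 GPa, ρ = 1842 kg/m³
  option J: E = 70.00 GPa, ρ = 2704 kg/m³
  option J: M = 25.9 MN·m/kg
  option L: M = 14.3 MN·m/kg
The maximum is for option J.

option J, M = 25.9 MN·m/kg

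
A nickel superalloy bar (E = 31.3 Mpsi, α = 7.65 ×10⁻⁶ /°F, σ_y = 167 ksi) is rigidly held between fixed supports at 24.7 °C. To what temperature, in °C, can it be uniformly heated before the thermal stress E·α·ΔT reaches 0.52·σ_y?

226 °C

E = 31.3 Mpsi = 215.8 GPa.
α = 7.65×10⁻⁶/°F × 9/5 = 13.8×10⁻⁶/K.
σ_y = 167 ksi = 1151 MPa.
E·α·ΔT = 598.7 MPa ⇒ ΔT = 598.7 / (215.8×10³ × 13.8×10⁻⁶) = 201.5 K.
T = 24.7 + 201.5 = 226.2 °C.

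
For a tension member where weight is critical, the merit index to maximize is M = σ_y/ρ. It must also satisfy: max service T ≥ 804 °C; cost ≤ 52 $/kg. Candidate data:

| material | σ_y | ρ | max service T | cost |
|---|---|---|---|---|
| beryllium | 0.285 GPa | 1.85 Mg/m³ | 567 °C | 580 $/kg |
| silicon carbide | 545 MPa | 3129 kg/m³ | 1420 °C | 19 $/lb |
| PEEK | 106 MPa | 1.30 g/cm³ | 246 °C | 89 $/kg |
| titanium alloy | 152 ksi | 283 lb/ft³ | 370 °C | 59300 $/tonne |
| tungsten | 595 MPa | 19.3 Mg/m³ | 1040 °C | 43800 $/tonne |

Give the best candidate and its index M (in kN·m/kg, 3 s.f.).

Screen on constraints: max service T ≥ 804 °C; cost ≤ 52 $/kg. Survivors: silicon carbide, tungsten.
After converting to SI:
  silicon carbide: σ_y = 545.0 MPa, ρ = 3129 kg/m³
  tungsten: σ_y = 595.0 MPa, ρ = 19300 kg/m³
  silicon carbide: M = 174 kN·m/kg
  tungsten: M = 30.8 kN·m/kg
Highest index: silicon carbide.

silicon carbide, M = 174 kN·m/kg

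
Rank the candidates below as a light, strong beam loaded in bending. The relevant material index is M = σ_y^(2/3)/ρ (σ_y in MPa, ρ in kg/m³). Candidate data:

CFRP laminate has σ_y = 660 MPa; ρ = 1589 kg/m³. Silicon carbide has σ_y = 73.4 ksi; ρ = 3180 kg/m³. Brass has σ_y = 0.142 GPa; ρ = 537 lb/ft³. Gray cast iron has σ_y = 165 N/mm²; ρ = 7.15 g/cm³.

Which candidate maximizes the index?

In SI units:
  CFRP laminate: σ_y = 660.0 MPa, ρ = 1589 kg/m³
  silicon carbide: σ_y = 506.1 MPa, ρ = 3180 kg/m³
  brass: σ_y = 142.0 MPa, ρ = 8602 kg/m³
  gray cast iron: σ_y = 165.0 MPa, ρ = 7150 kg/m³
  CFRP laminate: M = 47.7×10⁻³
  silicon carbide: M = 20.0×10⁻³
  gray cast iron: M = 4.21×10⁻³
  brass: M = 3.16×10⁻³
CFRP laminate has the largest M.

CFRP laminate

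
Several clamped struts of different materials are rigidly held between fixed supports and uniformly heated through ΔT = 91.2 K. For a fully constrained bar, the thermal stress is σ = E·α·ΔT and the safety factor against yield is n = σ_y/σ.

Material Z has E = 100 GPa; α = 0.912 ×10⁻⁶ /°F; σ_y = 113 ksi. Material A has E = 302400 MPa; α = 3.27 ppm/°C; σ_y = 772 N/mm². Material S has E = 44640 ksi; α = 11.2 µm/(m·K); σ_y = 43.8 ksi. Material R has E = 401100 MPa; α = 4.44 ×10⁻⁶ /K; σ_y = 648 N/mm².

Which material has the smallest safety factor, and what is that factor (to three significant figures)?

In consistent units (E in GPa, α in ×10⁻⁶/K, σ_y in MPa):
  material Z: E = 100.0, α = 1.64, σ_y = 779.1 → σ = 15.0 MPa, n = 52.0
  material A: E = 302.4, α = 3.27, σ_y = 772.0 → σ = 90.2 MPa, n = 8.56
  material S: E = 307.8, α = 11.2, σ_y = 302.0 → σ = 314 MPa, n = 0.961
  material R: E = 401.1, α = 4.44, σ_y = 648.0 → σ = 162 MPa, n = 3.99
Smallest n: material S with n = 0.961.

material S, n = 0.961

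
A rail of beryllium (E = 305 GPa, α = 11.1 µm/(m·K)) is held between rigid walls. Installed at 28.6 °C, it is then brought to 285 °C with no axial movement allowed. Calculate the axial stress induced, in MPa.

ΔT = 256.4 K. Constrained thermal stress σ = E·α·ΔT = 305.0×10³ MPa × 11.1×10⁻⁶ × 256.4 = 868 MPa (compressive).

868 MPa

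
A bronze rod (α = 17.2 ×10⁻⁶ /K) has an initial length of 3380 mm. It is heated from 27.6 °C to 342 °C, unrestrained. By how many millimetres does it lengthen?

18.3 mm

ΔT = 342 − 27.6 = 314.4 K.
ΔL = α·L₀·ΔT = 17.2×10⁻⁶ × 3380 mm × 314.4 K = 18.3 mm.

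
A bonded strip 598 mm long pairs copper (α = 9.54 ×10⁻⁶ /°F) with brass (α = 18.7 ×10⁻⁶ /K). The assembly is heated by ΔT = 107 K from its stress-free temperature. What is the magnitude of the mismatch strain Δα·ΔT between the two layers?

1.63×10⁻⁴

copper: α = 9.54×10⁻⁶/°F × 9/5 = 17.2×10⁻⁶/K.
Δα = |17.2 − 18.7|×10⁻⁶/K = 1.53×10⁻⁶/K.
Mismatch strain = Δα·ΔT = 1.53×10⁻⁶ × 107.0 = 1.63×10⁻⁴.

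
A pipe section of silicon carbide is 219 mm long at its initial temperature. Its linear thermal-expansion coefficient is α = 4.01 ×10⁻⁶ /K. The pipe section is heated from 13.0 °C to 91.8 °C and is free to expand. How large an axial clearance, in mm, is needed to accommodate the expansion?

ΔT = 91.8 − 13.0 = 78.80 K.
ΔL = α·L₀·ΔT = 4.01×10⁻⁶ × 219 mm × 78.80 K = 0.0692 mm.

0.0692 mm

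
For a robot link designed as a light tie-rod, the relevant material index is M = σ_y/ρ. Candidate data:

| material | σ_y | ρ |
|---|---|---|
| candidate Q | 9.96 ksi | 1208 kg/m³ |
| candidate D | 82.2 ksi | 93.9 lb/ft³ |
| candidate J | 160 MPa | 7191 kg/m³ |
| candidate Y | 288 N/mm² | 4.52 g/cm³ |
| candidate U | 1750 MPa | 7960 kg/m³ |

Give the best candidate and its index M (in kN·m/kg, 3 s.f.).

candidate D, M = 377 kN·m/kg

Putting every candidate on a common basis:
  candidate Q: σ_y = 68.67 MPa, ρ = 1208 kg/m³
  candidate D: σ_y = 566.7 MPa, ρ = 1504 kg/m³
  candidate J: σ_y = 160.0 MPa, ρ = 7191 kg/m³
  candidate Y: σ_y = 288.0 MPa, ρ = 4520 kg/m³
  candidate U: σ_y = 1750 MPa, ρ = 7960 kg/m³
  candidate D: M = 377 kN·m/kg
  candidate U: M = 220 kN·m/kg
  candidate Y: M = 63.7 kN·m/kg
  candidate Q: M = 56.8 kN·m/kg
  candidate J: M = 22.3 kN·m/kg
Highest index: candidate D.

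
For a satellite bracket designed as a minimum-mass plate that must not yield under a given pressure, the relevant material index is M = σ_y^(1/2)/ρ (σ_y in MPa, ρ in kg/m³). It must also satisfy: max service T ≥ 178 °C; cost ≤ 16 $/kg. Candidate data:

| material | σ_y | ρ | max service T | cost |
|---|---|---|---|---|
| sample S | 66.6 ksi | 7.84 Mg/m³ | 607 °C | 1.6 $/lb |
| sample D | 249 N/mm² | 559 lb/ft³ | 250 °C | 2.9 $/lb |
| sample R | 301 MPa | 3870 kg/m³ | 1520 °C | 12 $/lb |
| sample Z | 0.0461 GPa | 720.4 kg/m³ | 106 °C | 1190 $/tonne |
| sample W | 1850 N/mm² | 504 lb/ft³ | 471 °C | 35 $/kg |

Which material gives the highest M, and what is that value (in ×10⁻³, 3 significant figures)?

Screen on constraints: max service T ≥ 178 °C; cost ≤ 16 $/kg. Survivors: sample S, sample D.
After converting to SI:
  sample S: σ_y = 459.2 MPa, ρ = 7840 kg/m³
  sample D: σ_y = 249.0 MPa, ρ = 8954 kg/m³
  sample S: M = 2.73×10⁻³
  sample D: M = 1.76×10⁻³
The maximum is for sample S.

sample S, M = 2.73×10⁻³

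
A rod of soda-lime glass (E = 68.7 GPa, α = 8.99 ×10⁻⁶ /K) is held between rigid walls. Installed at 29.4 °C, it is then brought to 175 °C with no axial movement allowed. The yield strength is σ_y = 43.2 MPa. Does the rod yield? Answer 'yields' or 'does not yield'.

yields

ΔT = 145.6 K. Constrained thermal stress σ = E·α·ΔT = 68.70×10³ MPa × 8.99×10⁻⁶ × 145.6 = 89.9 MPa (compressive).
Compare to σ_y = 43.2 MPa: σ ≥ σ_y, so it yields.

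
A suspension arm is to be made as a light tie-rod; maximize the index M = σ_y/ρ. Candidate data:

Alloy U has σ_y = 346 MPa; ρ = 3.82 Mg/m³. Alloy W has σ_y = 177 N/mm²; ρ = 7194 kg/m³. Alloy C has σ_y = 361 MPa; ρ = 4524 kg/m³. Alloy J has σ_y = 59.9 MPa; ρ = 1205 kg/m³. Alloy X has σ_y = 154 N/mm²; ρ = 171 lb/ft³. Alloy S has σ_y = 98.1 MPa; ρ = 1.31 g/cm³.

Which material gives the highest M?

alloy U

After converting to SI:
  alloy U: σ_y = 346.0 MPa, ρ = 3820 kg/m³
  alloy W: σ_y = 177.0 MPa, ρ = 7194 kg/m³
  alloy C: σ_y = 361.0 MPa, ρ = 4524 kg/m³
  alloy J: σ_y = 59.90 MPa, ρ = 1205 kg/m³
  alloy X: σ_y = 154.0 MPa, ρ = 2739 kg/m³
  alloy S: σ_y = 98.10 MPa, ρ = 1310 kg/m³
  alloy U: M = 90.6 kN·m/kg
  alloy C: M = 79.8 kN·m/kg
  alloy S: M = 74.9 kN·m/kg
  alloy X: M = 56.2 kN·m/kg
  alloy J: M = 49.7 kN·m/kg
  alloy W: M = 24.6 kN·m/kg
Alloy U ranks first.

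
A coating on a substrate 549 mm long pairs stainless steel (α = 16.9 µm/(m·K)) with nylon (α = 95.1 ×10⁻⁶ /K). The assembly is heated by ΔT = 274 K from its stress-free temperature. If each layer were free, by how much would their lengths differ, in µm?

Δα = |16.9 − 95.1|×10⁻⁶/K = 78.2×10⁻⁶/K.
ΔL_mismatch = Δα·L·ΔT = 78.2×10⁻⁶ × 549.0 mm × 274.0 K = 11800 µm.

11800 µm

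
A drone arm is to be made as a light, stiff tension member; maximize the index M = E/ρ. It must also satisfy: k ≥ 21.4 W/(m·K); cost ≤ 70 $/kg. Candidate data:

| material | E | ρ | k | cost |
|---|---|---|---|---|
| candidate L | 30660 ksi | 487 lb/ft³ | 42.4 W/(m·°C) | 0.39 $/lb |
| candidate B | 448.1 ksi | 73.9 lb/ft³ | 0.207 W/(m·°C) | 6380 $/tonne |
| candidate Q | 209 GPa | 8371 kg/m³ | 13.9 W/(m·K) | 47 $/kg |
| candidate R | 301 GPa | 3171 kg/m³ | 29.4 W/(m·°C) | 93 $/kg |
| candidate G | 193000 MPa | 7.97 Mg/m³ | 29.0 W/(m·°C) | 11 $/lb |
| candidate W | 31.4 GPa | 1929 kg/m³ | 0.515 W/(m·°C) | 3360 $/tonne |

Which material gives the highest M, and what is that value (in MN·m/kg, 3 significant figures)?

candidate L, M = 27.1 MN·m/kg

Screen on constraints: k ≥ 21.4 W/(m·K); cost ≤ 70 $/kg. Survivors: candidate L, candidate G.
In SI units:
  candidate L: E = 211.4 GPa, ρ = 7801 kg/m³
  candidate G: E = 193.0 GPa, ρ = 7970 kg/m³
  candidate L: M = 27.1 MN·m/kg
  candidate G: M = 24.2 MN·m/kg
The maximum is for candidate L.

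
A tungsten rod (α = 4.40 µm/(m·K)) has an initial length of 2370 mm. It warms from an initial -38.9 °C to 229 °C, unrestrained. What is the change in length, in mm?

ΔT = 229 − (-38.9) = 267.9 K.
ΔL = α·L₀·ΔT = 4.40×10⁻⁶ × 2370 mm × 267.9 K = 2.79 mm.

2.79 mm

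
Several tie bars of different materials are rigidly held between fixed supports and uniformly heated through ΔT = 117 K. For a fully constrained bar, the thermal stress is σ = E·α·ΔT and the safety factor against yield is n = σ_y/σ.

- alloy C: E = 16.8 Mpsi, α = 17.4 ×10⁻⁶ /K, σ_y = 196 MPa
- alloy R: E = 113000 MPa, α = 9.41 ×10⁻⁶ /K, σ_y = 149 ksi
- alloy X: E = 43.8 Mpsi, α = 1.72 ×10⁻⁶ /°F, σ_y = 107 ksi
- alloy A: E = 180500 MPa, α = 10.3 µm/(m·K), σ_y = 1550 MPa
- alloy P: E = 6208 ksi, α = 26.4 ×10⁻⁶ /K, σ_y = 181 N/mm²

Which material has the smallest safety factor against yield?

alloy C

Converting E to GPa, α to ×10⁻⁶/K, σ_y to MPa, then σ and n for each:
  alloy C: E = 115.8, α = 17.4, σ_y = 196.0 → σ = 236 MPa, n = 0.831
  alloy R: E = 113.0, α = 9.41, σ_y = 1027 → σ = 124 MPa, n = 8.26
  alloy X: E = 302.0, α = 3.10, σ_y = 737.7 → σ = 109 MPa, n = 6.74
  alloy A: E = 180.5, α = 10.3, σ_y = 1550 → σ = 218 MPa, n = 7.13
  alloy P: E = 42.80, α = 26.4, σ_y = 181.0 → σ = 132 MPa, n = 1.37
Alloy C has the lowest safety factor, n = 0.831.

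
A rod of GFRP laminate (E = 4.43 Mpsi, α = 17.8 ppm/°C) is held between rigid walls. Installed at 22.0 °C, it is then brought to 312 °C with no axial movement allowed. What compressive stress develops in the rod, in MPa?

158 MPa

E = 4.43 Mpsi = 30.54 GPa.
ΔT = 290.0 K. Constrained thermal stress σ = E·α·ΔT = 30.54×10³ MPa × 17.8×10⁻⁶ × 290.0 = 158 MPa (compressive).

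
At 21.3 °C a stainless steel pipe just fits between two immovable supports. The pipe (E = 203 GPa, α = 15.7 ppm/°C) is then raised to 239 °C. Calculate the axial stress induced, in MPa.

694 MPa

ΔT = 217.7 K. Constrained thermal stress σ = E·α·ΔT = 203.0×10³ MPa × 15.7×10⁻⁶ × 217.7 = 694 MPa (compressive).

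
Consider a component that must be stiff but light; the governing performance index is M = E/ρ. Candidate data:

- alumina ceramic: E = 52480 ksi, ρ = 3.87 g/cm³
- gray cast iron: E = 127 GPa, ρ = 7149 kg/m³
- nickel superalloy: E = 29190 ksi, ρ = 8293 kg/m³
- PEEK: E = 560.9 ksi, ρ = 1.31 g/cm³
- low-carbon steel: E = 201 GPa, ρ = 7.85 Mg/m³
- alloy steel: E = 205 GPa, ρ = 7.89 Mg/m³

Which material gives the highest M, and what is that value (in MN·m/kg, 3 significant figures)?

Convert each candidate to consistent units, then evaluate M:
  alumina ceramic: E = 361.8 GPa, ρ = 3870 kg/m³
  gray cast iron: E = 127.0 GPa, ρ = 7149 kg/m³
  nickel superalloy: E = 201.3 GPa, ρ = 8293 kg/m³
  PEEK: E = 3.867 GPa, ρ = 1310 kg/m³
  low-carbon steel: E = 201.0 GPa, ρ = 7850 kg/m³
  alloy steel: E = 205.0 GPa, ρ = 7890 kg/m³
  alumina ceramic: M = 93.5 MN·m/kg
  alloy steel: M = 26.0 MN·m/kg
  low-carbon steel: M = 25.6 MN·m/kg
  nickel superalloy: M = 24.3 MN·m/kg
  gray cast iron: M = 17.8 MN·m/kg
  PEEK: M = 2.95 MN·m/kg
Highest index: alumina ceramic.

alumina ceramic, M = 93.5 MN·m/kg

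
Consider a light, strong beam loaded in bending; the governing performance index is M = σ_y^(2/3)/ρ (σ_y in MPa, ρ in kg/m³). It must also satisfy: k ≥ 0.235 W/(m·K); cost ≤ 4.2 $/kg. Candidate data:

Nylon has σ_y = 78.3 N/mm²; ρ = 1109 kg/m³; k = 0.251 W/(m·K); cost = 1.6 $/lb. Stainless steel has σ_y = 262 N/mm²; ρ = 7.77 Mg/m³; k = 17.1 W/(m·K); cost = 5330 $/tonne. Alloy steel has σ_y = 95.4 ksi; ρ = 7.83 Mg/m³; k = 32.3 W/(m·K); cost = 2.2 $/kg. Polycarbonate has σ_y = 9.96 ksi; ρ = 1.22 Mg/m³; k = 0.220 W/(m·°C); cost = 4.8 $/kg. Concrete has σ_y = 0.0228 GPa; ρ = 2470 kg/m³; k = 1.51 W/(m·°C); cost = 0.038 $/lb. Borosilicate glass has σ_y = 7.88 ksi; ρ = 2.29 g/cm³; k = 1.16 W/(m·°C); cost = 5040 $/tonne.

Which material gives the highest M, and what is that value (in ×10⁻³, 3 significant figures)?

nylon, M = 16.5×10⁻³

Screen on constraints: k ≥ 0.235 W/(m·K); cost ≤ 4.2 $/kg. Survivors: nylon, alloy steel, concrete.
Normalizing units and computing the index:
  nylon: σ_y = 78.30 MPa, ρ = 1109 kg/m³
  alloy steel: σ_y = 657.8 MPa, ρ = 7830 kg/m³
  concrete: σ_y = 22.80 MPa, ρ = 2470 kg/m³
  nylon: M = 16.5×10⁻³
  alloy steel: M = 9.66×10⁻³
  concrete: M = 3.26×10⁻³
Highest index: nylon.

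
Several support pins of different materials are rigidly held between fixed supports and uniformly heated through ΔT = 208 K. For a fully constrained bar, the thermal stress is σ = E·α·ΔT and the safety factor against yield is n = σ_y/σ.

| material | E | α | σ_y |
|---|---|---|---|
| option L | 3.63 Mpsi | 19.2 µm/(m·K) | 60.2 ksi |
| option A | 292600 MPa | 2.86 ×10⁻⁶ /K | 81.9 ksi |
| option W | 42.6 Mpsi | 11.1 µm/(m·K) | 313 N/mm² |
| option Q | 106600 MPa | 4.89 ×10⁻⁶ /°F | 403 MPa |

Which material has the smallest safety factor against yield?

Per material, after unit conversion:
  option L: E = 25.03, α = 19.2, σ_y = 415.1 → σ = 100 MPa, n = 4.15
  option A: E = 292.6, α = 2.86, σ_y = 564.7 → σ = 174 MPa, n = 3.24
  option W: E = 293.7, α = 11.1, σ_y = 313.0 → σ = 678 MPa, n = 0.462
  option Q: E = 106.6, α = 8.80, σ_y = 403.0 → σ = 195 MPa, n = 2.06
The minimum is option W at n = 0.462.

option W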